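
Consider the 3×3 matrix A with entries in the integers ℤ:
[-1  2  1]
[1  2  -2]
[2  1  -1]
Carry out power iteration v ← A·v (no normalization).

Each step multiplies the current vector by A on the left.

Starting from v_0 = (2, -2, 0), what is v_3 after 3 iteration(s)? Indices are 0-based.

v_0 = (2, -2, 0).
v_1 = A·v_0 = (-6, -2, 2).
v_2 = A·v_1 = (4, -14, -16).
v_3 = A·v_2 = (-48, 8, 10).

v_3 = (-48, 8, 10)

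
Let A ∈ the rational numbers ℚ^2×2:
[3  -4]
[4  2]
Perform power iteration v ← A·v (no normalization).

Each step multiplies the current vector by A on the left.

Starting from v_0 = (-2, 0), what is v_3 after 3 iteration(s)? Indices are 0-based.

v_3 = (202, -24)

v_0 = (-2, 0).
v_1 = A·v_0 = (-6, -8).
v_2 = A·v_1 = (14, -40).
v_3 = A·v_2 = (202, -24).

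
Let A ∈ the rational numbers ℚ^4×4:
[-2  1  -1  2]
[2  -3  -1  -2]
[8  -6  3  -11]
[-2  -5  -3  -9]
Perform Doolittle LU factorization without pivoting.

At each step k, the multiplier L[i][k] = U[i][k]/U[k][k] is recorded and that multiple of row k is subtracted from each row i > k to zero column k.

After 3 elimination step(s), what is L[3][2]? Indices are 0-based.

L[3][2] = 4

Step 1: pivot at (0,0) is -2.
  row1 ← row1 − (-1)·row0  ⇒  L[1][0]=-1, U row1=(0, -2, -2, 0)
  row2 ← row2 − (-4)·row0  ⇒  L[2][0]=-4, U row2=(0, -2, -1, -3)
  row3 ← row3 − (1)·row0  ⇒  L[3][0]=1, U row3=(0, -6, -2, -11)
Step 2: pivot at (1,1) is -2.
  row2 ← row2 − (1)·row1  ⇒  L[2][1]=1, U row2=(0, 0, 1, -3)
  row3 ← row3 − (3)·row1  ⇒  L[3][1]=3, U row3=(0, 0, 4, -11)
Step 3: pivot at (2,2) is 1.
  row3 ← row3 − (4)·row2  ⇒  L[3][2]=4, U row3=(0, 0, 0, 1)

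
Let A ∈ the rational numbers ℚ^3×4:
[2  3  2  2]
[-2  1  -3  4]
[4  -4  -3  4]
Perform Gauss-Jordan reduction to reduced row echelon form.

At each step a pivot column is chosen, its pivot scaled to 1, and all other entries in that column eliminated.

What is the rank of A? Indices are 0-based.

step 1: normalize row 0 (÷2) = (1, 3/2, 1, 1)
  row 1: subtract -2×row0 = (0, 4, -1, 6)
  row 2: subtract 4×row0 = (0, -10, -7, 0)
step 2: normalize row 1 (÷4) = (0, 1, -1/4, 3/2)
  row 0: subtract 3/2×row1 = (1, 0, 11/8, -5/4)
  row 2: subtract -10×row1 = (0, 0, -19/2, 15)
step 3: normalize row 2 (÷-19/2) = (0, 0, 1, -30/19)
  row 0: subtract 11/8×row2 = (1, 0, 0, 35/38)
  row 1: subtract -1/4×row2 = (0, 1, 0, 21/19)

rank = 3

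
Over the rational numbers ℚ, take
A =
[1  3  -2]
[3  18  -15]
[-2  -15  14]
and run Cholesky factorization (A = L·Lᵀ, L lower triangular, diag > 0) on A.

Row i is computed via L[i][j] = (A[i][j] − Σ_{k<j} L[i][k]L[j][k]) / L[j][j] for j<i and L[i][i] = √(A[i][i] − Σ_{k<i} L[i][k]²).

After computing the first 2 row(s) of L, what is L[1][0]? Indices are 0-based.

Step 1: L[0][0] = √(1) = 1.
  L[1][0] = (3) / L[0][0] = 3.
Step 2: L[1][1] = √(9) = 3.

L[1][0] = 3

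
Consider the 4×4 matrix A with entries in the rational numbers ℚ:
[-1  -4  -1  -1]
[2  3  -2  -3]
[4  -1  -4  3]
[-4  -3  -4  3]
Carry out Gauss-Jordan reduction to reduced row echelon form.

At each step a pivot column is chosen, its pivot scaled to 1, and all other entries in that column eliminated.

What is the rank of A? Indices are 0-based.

rank = 4

pivot(0,0)=-1: scale R0 → (1, 4, 1, 1)
  clear (1,0): R1 −= (2)R0 → (0, -5, -4, -5)
  clear (2,0): R2 −= (4)R0 → (0, -17, -8, -1)
  clear (3,0): R3 −= (-4)R0 → (0, 13, 0, 7)
pivot(1,1)=-5: scale R1 → (0, 1, 4/5, 1)
  clear (0,1): R0 −= (4)R1 → (1, 0, -11/5, -3)
  clear (2,1): R2 −= (-17)R1 → (0, 0, 28/5, 16)
  clear (3,1): R3 −= (13)R1 → (0, 0, -52/5, -6)
pivot(2,2)=28/5: scale R2 → (0, 0, 1, 20/7)
  clear (0,2): R0 −= (-11/5)R2 → (1, 0, 0, 23/7)
  clear (1,2): R1 −= (4/5)R2 → (0, 1, 0, -9/7)
  clear (3,2): R3 −= (-52/5)R2 → (0, 0, 0, 166/7)
pivot(3,3)=166/7: scale R3 → (0, 0, 0, 1)
  clear (0,3): R0 −= (23/7)R3 → (1, 0, 0, 0)
  clear (1,3): R1 −= (-9/7)R3 → (0, 1, 0, 0)
  clear (2,3): R2 −= (20/7)R3 → (0, 0, 1, 0)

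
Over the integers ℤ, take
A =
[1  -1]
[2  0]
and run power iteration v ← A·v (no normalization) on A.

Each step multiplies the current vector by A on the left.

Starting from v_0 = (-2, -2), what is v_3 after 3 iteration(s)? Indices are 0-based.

v_3 = (4, 8)

v_0 = (-2, -2).
v_1 = A·v_0 = (0, -4).
v_2 = A·v_1 = (4, 0).
v_3 = A·v_2 = (4, 8).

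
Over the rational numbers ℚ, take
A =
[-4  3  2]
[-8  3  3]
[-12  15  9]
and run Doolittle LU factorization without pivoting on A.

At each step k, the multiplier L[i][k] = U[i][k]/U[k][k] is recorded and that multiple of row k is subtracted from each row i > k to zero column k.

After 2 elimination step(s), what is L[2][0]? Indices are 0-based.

k=0: U[0][0]=-4
  eliminate (1,0): mult=2, new row 1: (0, -3, -1); set L[1][0]=2
  eliminate (2,0): mult=3, new row 2: (0, 6, 3); set L[2][0]=3
k=1: U[1][1]=-3
  eliminate (2,1): mult=-2, new row 2: (0, 0, 1); set L[2][1]=-2

L[2][0] = 3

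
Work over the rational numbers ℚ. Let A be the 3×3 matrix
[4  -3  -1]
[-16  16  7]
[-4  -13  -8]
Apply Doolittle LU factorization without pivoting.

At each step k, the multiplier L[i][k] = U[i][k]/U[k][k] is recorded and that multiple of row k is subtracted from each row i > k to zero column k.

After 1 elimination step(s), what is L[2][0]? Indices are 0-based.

L[2][0] = -1

[col 0] pivot 4
  R1 -= -4*R0 → (0, 4, 3)  (L[1][0] := -4)
  R2 -= -1*R0 → (0, -16, -9)  (L[2][0] := -1)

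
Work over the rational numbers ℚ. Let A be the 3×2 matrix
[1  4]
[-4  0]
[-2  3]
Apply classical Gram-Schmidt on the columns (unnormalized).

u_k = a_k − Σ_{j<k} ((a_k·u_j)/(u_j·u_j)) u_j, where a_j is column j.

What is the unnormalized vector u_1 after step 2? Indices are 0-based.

Step 1: u_0 = a_0 = (1, -4, -2).
Step 2: u_1 = a_1 − (-2/21)·u_0 = (86/21, -8/21, 59/21).

u_1 = (86/21, -8/21, 59/21)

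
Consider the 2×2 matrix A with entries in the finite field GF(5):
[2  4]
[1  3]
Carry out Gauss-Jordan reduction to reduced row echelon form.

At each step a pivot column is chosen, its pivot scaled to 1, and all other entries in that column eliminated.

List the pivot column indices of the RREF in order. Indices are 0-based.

pivot columns: 0, 1

[1] R0 /= 2  ⇒  (1, 2)
     R1 -= 1·R0  ⇒  (0, 1)
[2] R1 /= 1  ⇒  (0, 1)
     R0 -= 2·R1  ⇒  (1, 0)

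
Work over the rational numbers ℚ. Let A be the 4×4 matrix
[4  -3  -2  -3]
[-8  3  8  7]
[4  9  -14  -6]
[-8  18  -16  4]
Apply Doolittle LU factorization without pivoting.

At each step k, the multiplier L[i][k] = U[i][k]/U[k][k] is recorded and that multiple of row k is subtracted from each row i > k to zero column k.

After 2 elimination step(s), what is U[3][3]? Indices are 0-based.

Step 1: pivot at (0,0) is 4.
  row1 ← row1 − (-2)·row0  ⇒  L[1][0]=-2, U row1=(0, -3, 4, 1)
  row2 ← row2 − (1)·row0  ⇒  L[2][0]=1, U row2=(0, 12, -12, -3)
  row3 ← row3 − (-2)·row0  ⇒  L[3][0]=-2, U row3=(0, 12, -20, -2)
Step 2: pivot at (1,1) is -3.
  row2 ← row2 − (-4)·row1  ⇒  L[2][1]=-4, U row2=(0, 0, 4, 1)
  row3 ← row3 − (-4)·row1  ⇒  L[3][1]=-4, U row3=(0, 0, -4, 2)

U[3][3] = 2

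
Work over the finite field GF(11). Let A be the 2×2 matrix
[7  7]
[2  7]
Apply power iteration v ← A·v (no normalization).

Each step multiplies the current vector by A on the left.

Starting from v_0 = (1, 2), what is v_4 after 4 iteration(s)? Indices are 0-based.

v_4 = (4, 3)

v_0 = (1, 2).
v_1 = A·v_0 = (10, 5).
v_2 = A·v_1 = (6, 0).
v_3 = A·v_2 = (9, 1).
v_4 = A·v_3 = (4, 3).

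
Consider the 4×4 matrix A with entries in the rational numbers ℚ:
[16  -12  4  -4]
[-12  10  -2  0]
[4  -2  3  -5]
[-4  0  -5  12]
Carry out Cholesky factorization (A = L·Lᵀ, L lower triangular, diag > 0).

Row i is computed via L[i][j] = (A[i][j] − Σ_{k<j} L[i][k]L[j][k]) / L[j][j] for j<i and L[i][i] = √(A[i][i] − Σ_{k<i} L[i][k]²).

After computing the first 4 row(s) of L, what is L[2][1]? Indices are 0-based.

L[2][1] = 1

Step 1: L[0][0] = √(16) = 4.
  L[1][0] = (-12) / L[0][0] = -3.
Step 2: L[1][1] = √(1) = 1.
  L[2][0] = (4) / L[0][0] = 1.
  L[2][1] = (1) / L[1][1] = 1.
Step 3: L[2][2] = √(1) = 1.
  L[3][0] = (-4) / L[0][0] = -1.
  L[3][1] = (-3) / L[1][1] = -3.
  L[3][2] = (-1) / L[2][2] = -1.
Step 4: L[3][3] = √(1) = 1.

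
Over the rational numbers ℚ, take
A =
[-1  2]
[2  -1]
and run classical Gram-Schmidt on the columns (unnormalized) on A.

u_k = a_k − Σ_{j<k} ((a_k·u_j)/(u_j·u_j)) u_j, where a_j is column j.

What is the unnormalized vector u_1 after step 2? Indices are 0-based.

Step 1: u_0 = a_0 = (-1, 2).
Step 2: u_1 = a_1 − (-4/5)·u_0 = (6/5, 3/5).

u_1 = (6/5, 3/5)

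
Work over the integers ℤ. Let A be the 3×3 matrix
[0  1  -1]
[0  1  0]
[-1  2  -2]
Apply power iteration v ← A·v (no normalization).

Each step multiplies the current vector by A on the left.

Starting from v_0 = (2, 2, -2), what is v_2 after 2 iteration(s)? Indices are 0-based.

v_2 = (-4, 2, -12)

v_0 = (2, 2, -2).
v_1 = A·v_0 = (4, 2, 6).
v_2 = A·v_1 = (-4, 2, -12).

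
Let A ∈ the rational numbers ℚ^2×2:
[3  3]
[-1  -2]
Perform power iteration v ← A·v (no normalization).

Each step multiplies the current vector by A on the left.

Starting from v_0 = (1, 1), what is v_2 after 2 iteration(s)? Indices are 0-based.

v_2 = (9, 0)

v_0 = (1, 1).
v_1 = A·v_0 = (6, -3).
v_2 = A·v_1 = (9, 0).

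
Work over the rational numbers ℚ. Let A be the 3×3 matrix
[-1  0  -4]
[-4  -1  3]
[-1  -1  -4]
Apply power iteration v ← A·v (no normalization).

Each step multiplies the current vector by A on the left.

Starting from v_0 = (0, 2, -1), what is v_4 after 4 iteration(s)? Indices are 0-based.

v_4 = (-220, -57, -252)

v_0 = (0, 2, -1).
v_1 = A·v_0 = (4, -5, 2).
v_2 = A·v_1 = (-12, -5, -7).
v_3 = A·v_2 = (40, 32, 45).
v_4 = A·v_3 = (-220, -57, -252).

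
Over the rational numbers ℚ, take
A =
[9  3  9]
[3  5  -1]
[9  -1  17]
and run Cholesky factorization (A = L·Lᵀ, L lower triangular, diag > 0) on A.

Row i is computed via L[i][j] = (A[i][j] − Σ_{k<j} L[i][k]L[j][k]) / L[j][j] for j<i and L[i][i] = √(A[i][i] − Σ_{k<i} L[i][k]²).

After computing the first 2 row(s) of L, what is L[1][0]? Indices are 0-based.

L[1][0] = 1

Step 1: L[0][0] = √(9) = 3.
  L[1][0] = (3) / L[0][0] = 1.
Step 2: L[1][1] = √(4) = 2.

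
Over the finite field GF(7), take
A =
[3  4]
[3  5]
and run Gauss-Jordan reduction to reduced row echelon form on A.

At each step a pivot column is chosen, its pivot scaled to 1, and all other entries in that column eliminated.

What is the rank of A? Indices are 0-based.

[1] R0 /= 3  ⇒  (1, 6)
     R1 -= 3·R0  ⇒  (0, 1)
[2] R1 /= 1  ⇒  (0, 1)
     R0 -= 6·R1  ⇒  (1, 0)

rank = 2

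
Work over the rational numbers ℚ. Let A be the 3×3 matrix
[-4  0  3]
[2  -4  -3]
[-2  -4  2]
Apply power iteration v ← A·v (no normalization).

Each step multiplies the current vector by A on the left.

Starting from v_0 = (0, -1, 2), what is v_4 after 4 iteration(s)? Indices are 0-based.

v_0 = (0, -1, 2).
v_1 = A·v_0 = (6, -2, 8).
v_2 = A·v_1 = (0, -4, 12).
v_3 = A·v_2 = (36, -20, 40).
v_4 = A·v_3 = (-24, 32, 88).

v_4 = (-24, 32, 88)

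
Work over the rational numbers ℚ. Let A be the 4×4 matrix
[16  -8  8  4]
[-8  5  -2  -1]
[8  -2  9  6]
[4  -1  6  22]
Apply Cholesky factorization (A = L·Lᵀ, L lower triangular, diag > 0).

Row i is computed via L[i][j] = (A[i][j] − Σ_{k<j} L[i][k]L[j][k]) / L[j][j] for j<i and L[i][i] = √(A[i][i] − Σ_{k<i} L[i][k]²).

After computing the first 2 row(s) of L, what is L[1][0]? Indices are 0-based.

L[1][0] = -2

Step 1: L[0][0] = √(16) = 4.
  L[1][0] = (-8) / L[0][0] = -2.
Step 2: L[1][1] = √(1) = 1.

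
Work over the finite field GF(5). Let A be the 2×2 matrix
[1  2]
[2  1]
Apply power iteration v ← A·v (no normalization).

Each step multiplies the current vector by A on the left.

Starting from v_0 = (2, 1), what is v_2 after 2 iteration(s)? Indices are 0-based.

v_0 = (2, 1).
v_1 = A·v_0 = (4, 0).
v_2 = A·v_1 = (4, 3).

v_2 = (4, 3)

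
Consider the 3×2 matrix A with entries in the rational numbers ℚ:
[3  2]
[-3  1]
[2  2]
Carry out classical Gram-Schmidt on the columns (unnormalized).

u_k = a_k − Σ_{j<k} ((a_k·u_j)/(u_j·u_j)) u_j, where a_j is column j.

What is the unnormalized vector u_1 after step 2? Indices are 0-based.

u_1 = (23/22, 43/22, 15/11)

Step 1: u_0 = a_0 = (3, -3, 2).
Step 2: u_1 = a_1 − (7/22)·u_0 = (23/22, 43/22, 15/11).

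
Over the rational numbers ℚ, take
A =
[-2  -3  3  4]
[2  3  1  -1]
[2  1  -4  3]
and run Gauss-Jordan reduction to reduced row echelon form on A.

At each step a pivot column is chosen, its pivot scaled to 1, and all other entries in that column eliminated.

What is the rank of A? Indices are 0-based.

rank = 3

step 1: normalize row 0 (÷-2) = (1, 3/2, -3/2, -2)
  row 1: subtract 2×row0 = (0, 0, 4, 3)
  row 2: subtract 2×row0 = (0, -2, -1, 7)
step 2: exchange rows 1,2
step 2: normalize row 1 (÷-2) = (0, 1, 1/2, -7/2)
  row 0: subtract 3/2×row1 = (1, 0, -9/4, 13/4)
step 3: normalize row 2 (÷4) = (0, 0, 1, 3/4)
  row 0: subtract -9/4×row2 = (1, 0, 0, 79/16)
  row 1: subtract 1/2×row2 = (0, 1, 0, -31/8)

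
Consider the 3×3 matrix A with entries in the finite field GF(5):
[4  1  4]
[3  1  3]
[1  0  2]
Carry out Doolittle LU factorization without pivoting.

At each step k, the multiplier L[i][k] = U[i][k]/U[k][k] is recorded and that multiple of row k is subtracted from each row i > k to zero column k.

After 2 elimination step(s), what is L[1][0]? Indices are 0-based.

L[1][0] = 2

Step 1: pivot at (0,0) is 4.
  row1 ← row1 − (2)·row0  ⇒  L[1][0]=2, U row1=(0, 4, 0)
  row2 ← row2 − (4)·row0  ⇒  L[2][0]=4, U row2=(0, 1, 1)
Step 2: pivot at (1,1) is 4.
  row2 ← row2 − (4)·row1  ⇒  L[2][1]=4, U row2=(0, 0, 1)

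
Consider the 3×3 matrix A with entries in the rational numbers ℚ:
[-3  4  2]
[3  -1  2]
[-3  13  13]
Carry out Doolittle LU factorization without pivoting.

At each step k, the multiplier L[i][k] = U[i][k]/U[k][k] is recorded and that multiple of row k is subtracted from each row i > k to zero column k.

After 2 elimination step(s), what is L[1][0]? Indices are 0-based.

[col 0] pivot -3
  R1 -= -1*R0 → (0, 3, 4)  (L[1][0] := -1)
  R2 -= 1*R0 → (0, 9, 11)  (L[2][0] := 1)
[col 1] pivot 3
  R2 -= 3*R1 → (0, 0, -1)  (L[2][1] := 3)

L[1][0] = -1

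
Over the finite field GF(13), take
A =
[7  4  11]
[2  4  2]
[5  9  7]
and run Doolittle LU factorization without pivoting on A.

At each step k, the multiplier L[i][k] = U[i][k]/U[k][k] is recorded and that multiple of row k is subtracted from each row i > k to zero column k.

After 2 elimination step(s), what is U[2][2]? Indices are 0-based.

U[2][2] = 12

[col 0] pivot 7
  R1 -= 4*R0 → (0, 1, 10)  (L[1][0] := 4)
  R2 -= 10*R0 → (0, 8, 1)  (L[2][0] := 10)
[col 1] pivot 1
  R2 -= 8*R1 → (0, 0, 12)  (L[2][1] := 8)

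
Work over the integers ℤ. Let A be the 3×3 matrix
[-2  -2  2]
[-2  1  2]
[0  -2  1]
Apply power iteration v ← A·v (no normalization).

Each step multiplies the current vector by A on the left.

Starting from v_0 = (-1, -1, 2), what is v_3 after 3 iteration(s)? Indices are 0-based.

v_3 = (30, 21, 0)

v_0 = (-1, -1, 2).
v_1 = A·v_0 = (8, 5, 4).
v_2 = A·v_1 = (-18, -3, -6).
v_3 = A·v_2 = (30, 21, 0).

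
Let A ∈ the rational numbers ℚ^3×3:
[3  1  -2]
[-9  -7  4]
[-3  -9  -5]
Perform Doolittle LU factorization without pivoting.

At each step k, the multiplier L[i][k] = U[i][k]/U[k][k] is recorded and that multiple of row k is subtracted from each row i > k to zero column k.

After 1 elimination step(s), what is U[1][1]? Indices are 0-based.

[col 0] pivot 3
  R1 -= -3*R0 → (0, -4, -2)  (L[1][0] := -3)
  R2 -= -1*R0 → (0, -8, -7)  (L[2][0] := -1)

U[1][1] = -4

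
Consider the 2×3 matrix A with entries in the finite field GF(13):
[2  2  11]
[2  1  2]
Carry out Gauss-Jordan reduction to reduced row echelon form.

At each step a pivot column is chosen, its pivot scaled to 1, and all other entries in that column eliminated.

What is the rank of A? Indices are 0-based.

pivot(0,0)=2: scale R0 → (1, 1, 12)
  clear (1,0): R1 −= (2)R0 → (0, 12, 4)
pivot(1,1)=12: scale R1 → (0, 1, 9)
  clear (0,1): R0 −= (1)R1 → (1, 0, 3)

rank = 2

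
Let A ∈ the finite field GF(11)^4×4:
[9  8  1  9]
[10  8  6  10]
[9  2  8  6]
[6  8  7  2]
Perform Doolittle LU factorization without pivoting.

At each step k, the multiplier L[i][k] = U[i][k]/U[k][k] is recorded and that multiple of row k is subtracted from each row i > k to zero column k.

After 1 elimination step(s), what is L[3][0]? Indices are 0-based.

L[3][0] = 8

Step 1: pivot at (0,0) is 9.
  row1 ← row1 − (6)·row0  ⇒  L[1][0]=6, U row1=(0, 4, 0, 0)
  row2 ← row2 − (1)·row0  ⇒  L[2][0]=1, U row2=(0, 5, 7, 8)
  row3 ← row3 − (8)·row0  ⇒  L[3][0]=8, U row3=(0, 10, 10, 7)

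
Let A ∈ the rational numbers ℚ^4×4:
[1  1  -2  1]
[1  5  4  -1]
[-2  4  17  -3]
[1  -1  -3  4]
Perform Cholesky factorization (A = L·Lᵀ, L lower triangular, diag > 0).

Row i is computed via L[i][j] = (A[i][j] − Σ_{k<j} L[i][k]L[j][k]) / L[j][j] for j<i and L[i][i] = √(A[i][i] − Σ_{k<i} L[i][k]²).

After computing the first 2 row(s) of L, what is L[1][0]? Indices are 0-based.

Step 1: L[0][0] = √(1) = 1.
  L[1][0] = (1) / L[0][0] = 1.
Step 2: L[1][1] = √(4) = 2.

L[1][0] = 1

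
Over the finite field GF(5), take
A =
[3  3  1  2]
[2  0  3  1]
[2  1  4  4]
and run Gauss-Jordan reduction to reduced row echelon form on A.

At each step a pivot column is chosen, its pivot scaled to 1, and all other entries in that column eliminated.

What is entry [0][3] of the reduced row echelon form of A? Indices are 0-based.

M[0][3] = 2

pivot(0,0)=3: scale R0 → (1, 1, 2, 4)
  clear (1,0): R1 −= (2)R0 → (0, 3, 4, 3)
  clear (2,0): R2 −= (2)R0 → (0, 4, 0, 1)
pivot(1,1)=3: scale R1 → (0, 1, 3, 1)
  clear (0,1): R0 −= (1)R1 → (1, 0, 4, 3)
  clear (2,1): R2 −= (4)R1 → (0, 0, 3, 2)
pivot(2,2)=3: scale R2 → (0, 0, 1, 4)
  clear (0,2): R0 −= (4)R2 → (1, 0, 0, 2)
  clear (1,2): R1 −= (3)R2 → (0, 1, 0, 4)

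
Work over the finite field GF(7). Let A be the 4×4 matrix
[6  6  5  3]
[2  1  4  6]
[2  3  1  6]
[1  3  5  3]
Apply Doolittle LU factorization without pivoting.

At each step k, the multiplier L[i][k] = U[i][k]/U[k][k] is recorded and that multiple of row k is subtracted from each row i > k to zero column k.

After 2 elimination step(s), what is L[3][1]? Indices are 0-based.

[col 0] pivot 6
  R1 -= 5*R0 → (0, 6, 0, 5)  (L[1][0] := 5)
  R2 -= 5*R0 → (0, 1, 4, 5)  (L[2][0] := 5)
  R3 -= 6*R0 → (0, 2, 3, 6)  (L[3][0] := 6)
[col 1] pivot 6
  R2 -= 6*R1 → (0, 0, 4, 3)  (L[2][1] := 6)
  R3 -= 5*R1 → (0, 0, 3, 2)  (L[3][1] := 5)

L[3][1] = 5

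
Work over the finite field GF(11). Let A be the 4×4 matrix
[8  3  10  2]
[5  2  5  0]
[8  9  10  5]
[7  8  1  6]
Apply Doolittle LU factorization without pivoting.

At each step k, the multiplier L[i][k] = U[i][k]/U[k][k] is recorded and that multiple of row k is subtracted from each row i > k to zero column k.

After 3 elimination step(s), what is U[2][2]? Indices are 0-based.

U[2][2] = 5

[col 0] pivot 8
  R1 -= 2*R0 → (0, 7, 7, 7)  (L[1][0] := 2)
  R2 -= 1*R0 → (0, 6, 0, 3)  (L[2][0] := 1)
  R3 -= 5*R0 → (0, 4, 6, 7)  (L[3][0] := 5)
[col 1] pivot 7
  R2 -= 4*R1 → (0, 0, 5, 8)  (L[2][1] := 4)
  R3 -= 10*R1 → (0, 0, 2, 3)  (L[3][1] := 10)
[col 2] pivot 5
  R3 -= 7*R2 → (0, 0, 0, 2)  (L[3][2] := 7)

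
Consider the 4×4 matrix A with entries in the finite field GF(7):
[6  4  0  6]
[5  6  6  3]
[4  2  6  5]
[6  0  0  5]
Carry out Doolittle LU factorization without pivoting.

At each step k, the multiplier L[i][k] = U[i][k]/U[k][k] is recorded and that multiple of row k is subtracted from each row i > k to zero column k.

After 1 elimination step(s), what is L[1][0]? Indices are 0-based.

L[1][0] = 2

[col 0] pivot 6
  R1 -= 2*R0 → (0, 5, 6, 5)  (L[1][0] := 2)
  R2 -= 3*R0 → (0, 4, 6, 1)  (L[2][0] := 3)
  R3 -= 1*R0 → (0, 3, 0, 6)  (L[3][0] := 1)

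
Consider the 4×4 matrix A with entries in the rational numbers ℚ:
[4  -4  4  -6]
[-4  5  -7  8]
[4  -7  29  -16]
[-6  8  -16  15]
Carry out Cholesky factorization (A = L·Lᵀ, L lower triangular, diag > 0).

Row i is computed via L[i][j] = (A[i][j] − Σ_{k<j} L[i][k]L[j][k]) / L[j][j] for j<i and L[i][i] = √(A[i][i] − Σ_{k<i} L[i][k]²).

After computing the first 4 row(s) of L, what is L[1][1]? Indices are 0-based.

Step 1: L[0][0] = √(4) = 2.
  L[1][0] = (-4) / L[0][0] = -2.
Step 2: L[1][1] = √(1) = 1.
  L[2][0] = (4) / L[0][0] = 2.
  L[2][1] = (-3) / L[1][1] = -3.
Step 3: L[2][2] = √(16) = 4.
  L[3][0] = (-6) / L[0][0] = -3.
  L[3][1] = (2) / L[1][1] = 2.
  L[3][2] = (-4) / L[2][2] = -1.
Step 4: L[3][3] = √(1) = 1.

L[1][1] = 1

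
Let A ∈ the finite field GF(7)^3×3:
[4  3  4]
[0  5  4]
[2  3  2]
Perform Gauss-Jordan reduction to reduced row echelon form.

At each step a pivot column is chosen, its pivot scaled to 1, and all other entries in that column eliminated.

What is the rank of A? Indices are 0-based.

rank = 3

pivot(0,0)=4: scale R0 → (1, 6, 1)
  clear (2,0): R2 −= (2)R0 → (0, 5, 0)
pivot(1,1)=5: scale R1 → (0, 1, 5)
  clear (0,1): R0 −= (6)R1 → (1, 0, 6)
  clear (2,1): R2 −= (5)R1 → (0, 0, 3)
pivot(2,2)=3: scale R2 → (0, 0, 1)
  clear (0,2): R0 −= (6)R2 → (1, 0, 0)
  clear (1,2): R1 −= (5)R2 → (0, 1, 0)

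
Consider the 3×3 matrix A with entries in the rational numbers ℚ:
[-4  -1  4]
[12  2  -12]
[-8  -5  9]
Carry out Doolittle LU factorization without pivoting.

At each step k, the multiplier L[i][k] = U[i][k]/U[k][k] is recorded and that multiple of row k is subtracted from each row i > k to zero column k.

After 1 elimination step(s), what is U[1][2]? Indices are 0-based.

[col 0] pivot -4
  R1 -= -3*R0 → (0, -1, 0)  (L[1][0] := -3)
  R2 -= 2*R0 → (0, -3, 1)  (L[2][0] := 2)

U[1][2] = 0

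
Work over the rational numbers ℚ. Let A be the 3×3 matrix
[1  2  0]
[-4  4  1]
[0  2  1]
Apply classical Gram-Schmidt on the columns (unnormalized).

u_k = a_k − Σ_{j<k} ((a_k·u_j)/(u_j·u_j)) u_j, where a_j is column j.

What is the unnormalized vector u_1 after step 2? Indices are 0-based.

u_1 = (48/17, 12/17, 2)

Step 1: u_0 = a_0 = (1, -4, 0).
Step 2: u_1 = a_1 − (-14/17)·u_0 = (48/17, 12/17, 2).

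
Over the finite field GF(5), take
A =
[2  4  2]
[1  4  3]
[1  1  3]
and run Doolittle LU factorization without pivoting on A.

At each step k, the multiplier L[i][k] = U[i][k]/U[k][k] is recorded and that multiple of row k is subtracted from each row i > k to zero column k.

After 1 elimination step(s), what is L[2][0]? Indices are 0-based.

k=0: U[0][0]=2
  eliminate (1,0): mult=3, new row 1: (0, 2, 2); set L[1][0]=3
  eliminate (2,0): mult=3, new row 2: (0, 4, 2); set L[2][0]=3

L[2][0] = 3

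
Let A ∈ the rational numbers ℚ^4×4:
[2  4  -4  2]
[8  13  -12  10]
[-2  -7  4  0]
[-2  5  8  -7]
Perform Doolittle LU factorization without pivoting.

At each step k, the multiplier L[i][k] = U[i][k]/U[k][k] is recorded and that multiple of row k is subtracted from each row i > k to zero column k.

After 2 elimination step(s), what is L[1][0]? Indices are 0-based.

k=0: U[0][0]=2
  eliminate (1,0): mult=4, new row 1: (0, -3, 4, 2); set L[1][0]=4
  eliminate (2,0): mult=-1, new row 2: (0, -3, 0, 2); set L[2][0]=-1
  eliminate (3,0): mult=-1, new row 3: (0, 9, 4, -5); set L[3][0]=-1
k=1: U[1][1]=-3
  eliminate (2,1): mult=1, new row 2: (0, 0, -4, 0); set L[2][1]=1
  eliminate (3,1): mult=-3, new row 3: (0, 0, 16, 1); set L[3][1]=-3

L[1][0] = 4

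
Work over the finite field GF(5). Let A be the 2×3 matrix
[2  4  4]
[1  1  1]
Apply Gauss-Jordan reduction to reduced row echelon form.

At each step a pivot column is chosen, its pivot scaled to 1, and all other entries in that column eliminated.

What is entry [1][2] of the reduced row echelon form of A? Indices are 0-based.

M[1][2] = 1

step 1: normalize row 0 (÷2) = (1, 2, 2)
  row 1: subtract 1×row0 = (0, 4, 4)
step 2: normalize row 1 (÷4) = (0, 1, 1)
  row 0: subtract 2×row1 = (1, 0, 0)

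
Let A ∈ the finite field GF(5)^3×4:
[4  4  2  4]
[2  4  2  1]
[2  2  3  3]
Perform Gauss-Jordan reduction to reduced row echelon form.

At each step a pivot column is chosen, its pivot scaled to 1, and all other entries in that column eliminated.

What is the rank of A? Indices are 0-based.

rank = 3

pivot(0,0)=4: scale R0 → (1, 1, 3, 1)
  clear (1,0): R1 −= (2)R0 → (0, 2, 1, 4)
  clear (2,0): R2 −= (2)R0 → (0, 0, 2, 1)
pivot(1,1)=2: scale R1 → (0, 1, 3, 2)
  clear (0,1): R0 −= (1)R1 → (1, 0, 0, 4)
pivot(2,2)=2: scale R2 → (0, 0, 1, 3)
  clear (1,2): R1 −= (3)R2 → (0, 1, 0, 3)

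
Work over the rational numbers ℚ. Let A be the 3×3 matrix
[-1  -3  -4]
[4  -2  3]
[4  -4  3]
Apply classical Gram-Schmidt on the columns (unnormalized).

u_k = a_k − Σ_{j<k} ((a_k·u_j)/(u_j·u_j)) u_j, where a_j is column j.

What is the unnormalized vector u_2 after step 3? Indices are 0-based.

u_2 = (-52/129, -104/129, 91/129)

Step 1: u_0 = a_0 = (-1, 4, 4).
Step 2: u_1 = a_1 − (-7/11)·u_0 = (-40/11, 6/11, -16/11).
Step 3: u_2 = a_2 − (28/33)·u_0 − (65/86)·u_1 = (-52/129, -104/129, 91/129).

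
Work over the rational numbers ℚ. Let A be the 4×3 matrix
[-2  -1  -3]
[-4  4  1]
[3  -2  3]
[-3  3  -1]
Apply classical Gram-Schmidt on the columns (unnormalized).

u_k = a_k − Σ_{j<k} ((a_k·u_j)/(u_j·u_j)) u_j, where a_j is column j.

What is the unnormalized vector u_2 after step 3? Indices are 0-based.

Step 1: u_0 = a_0 = (-2, -4, 3, -3).
Step 2: u_1 = a_1 − (-29/38)·u_0 = (-48/19, 18/19, 11/38, 27/38).
Step 3: u_2 = a_2 − (7/19)·u_0 − (330/299)·u_1 = (157/299, 427/299, 471/299, -203/299).

u_2 = (157/299, 427/299, 471/299, -203/299)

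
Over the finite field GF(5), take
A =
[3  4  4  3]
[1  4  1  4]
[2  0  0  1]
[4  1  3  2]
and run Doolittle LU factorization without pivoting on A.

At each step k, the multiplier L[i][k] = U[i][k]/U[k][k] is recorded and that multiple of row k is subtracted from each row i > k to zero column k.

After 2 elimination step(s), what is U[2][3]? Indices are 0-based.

[col 0] pivot 3
  R1 -= 2*R0 → (0, 1, 3, 3)  (L[1][0] := 2)
  R2 -= 4*R0 → (0, 4, 4, 4)  (L[2][0] := 4)
  R3 -= 3*R0 → (0, 4, 1, 3)  (L[3][0] := 3)
[col 1] pivot 1
  R2 -= 4*R1 → (0, 0, 2, 2)  (L[2][1] := 4)
  R3 -= 4*R1 → (0, 0, 4, 1)  (L[3][1] := 4)

U[2][3] = 2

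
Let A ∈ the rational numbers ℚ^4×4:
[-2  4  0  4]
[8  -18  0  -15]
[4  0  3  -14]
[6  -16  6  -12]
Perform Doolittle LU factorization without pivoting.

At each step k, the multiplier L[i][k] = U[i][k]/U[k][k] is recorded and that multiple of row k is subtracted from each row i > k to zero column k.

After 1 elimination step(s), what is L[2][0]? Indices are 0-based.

L[2][0] = -2

[col 0] pivot -2
  R1 -= -4*R0 → (0, -2, 0, 1)  (L[1][0] := -4)
  R2 -= -2*R0 → (0, 8, 3, -6)  (L[2][0] := -2)
  R3 -= -3*R0 → (0, -4, 6, 0)  (L[3][0] := -3)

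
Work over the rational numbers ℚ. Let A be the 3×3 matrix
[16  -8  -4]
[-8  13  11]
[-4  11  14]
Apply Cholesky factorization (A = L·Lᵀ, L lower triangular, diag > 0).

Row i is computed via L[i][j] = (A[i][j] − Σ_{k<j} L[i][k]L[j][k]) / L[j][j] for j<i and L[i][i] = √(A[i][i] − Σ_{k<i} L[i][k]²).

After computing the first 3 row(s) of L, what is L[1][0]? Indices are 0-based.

Step 1: L[0][0] = √(16) = 4.
  L[1][0] = (-8) / L[0][0] = -2.
Step 2: L[1][1] = √(9) = 3.
  L[2][0] = (-4) / L[0][0] = -1.
  L[2][1] = (9) / L[1][1] = 3.
Step 3: L[2][2] = √(4) = 2.

L[1][0] = -2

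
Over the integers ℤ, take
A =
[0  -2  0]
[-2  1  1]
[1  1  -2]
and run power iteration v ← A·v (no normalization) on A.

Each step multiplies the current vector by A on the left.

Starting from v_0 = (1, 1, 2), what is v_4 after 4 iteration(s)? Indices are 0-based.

v_4 = (-20, 17, 14)

v_0 = (1, 1, 2).
v_1 = A·v_0 = (-2, 1, -2).
v_2 = A·v_1 = (-2, 3, 3).
v_3 = A·v_2 = (-6, 10, -5).
v_4 = A·v_3 = (-20, 17, 14).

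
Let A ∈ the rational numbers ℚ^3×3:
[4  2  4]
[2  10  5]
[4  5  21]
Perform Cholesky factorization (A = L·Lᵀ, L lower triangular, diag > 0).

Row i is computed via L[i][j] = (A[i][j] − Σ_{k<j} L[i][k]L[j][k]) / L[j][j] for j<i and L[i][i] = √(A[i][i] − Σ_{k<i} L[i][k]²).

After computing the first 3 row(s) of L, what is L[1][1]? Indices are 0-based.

L[1][1] = 3

Step 1: L[0][0] = √(4) = 2.
  L[1][0] = (2) / L[0][0] = 1.
Step 2: L[1][1] = √(9) = 3.
  L[2][0] = (4) / L[0][0] = 2.
  L[2][1] = (3) / L[1][1] = 1.
Step 3: L[2][2] = √(16) = 4.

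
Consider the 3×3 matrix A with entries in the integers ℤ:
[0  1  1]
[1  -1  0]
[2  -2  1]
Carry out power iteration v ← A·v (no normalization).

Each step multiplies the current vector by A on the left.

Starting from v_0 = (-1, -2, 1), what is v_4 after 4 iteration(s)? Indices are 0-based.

v_0 = (-1, -2, 1).
v_1 = A·v_0 = (-1, 1, 3).
v_2 = A·v_1 = (4, -2, -1).
v_3 = A·v_2 = (-3, 6, 11).
v_4 = A·v_3 = (17, -9, -7).

v_4 = (17, -9, -7)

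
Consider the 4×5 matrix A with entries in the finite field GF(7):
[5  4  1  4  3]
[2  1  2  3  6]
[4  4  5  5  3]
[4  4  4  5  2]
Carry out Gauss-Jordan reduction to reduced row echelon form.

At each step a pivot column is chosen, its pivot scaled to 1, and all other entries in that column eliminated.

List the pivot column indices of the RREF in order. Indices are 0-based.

[1] R0 /= 5  ⇒  (1, 5, 3, 5, 2)
     R1 -= 2·R0  ⇒  (0, 5, 3, 0, 2)
     R2 -= 4·R0  ⇒  (0, 5, 0, 6, 2)
     R3 -= 4·R0  ⇒  (0, 5, 6, 6, 1)
[2] R1 /= 5  ⇒  (0, 1, 2, 0, 6)
     R0 -= 5·R1  ⇒  (1, 0, 0, 5, 0)
     R2 -= 5·R1  ⇒  (0, 0, 4, 6, 0)
     R3 -= 5·R1  ⇒  (0, 0, 3, 6, 6)
[3] R2 /= 4  ⇒  (0, 0, 1, 5, 0)
     R1 -= 2·R2  ⇒  (0, 1, 0, 4, 6)
     R3 -= 3·R2  ⇒  (0, 0, 0, 5, 6)
[4] R3 /= 5  ⇒  (0, 0, 0, 1, 4)
     R0 -= 5·R3  ⇒  (1, 0, 0, 0, 1)
     R1 -= 4·R3  ⇒  (0, 1, 0, 0, 4)
     R2 -= 5·R3  ⇒  (0, 0, 1, 0, 1)

pivot columns: 0, 1, 2, 3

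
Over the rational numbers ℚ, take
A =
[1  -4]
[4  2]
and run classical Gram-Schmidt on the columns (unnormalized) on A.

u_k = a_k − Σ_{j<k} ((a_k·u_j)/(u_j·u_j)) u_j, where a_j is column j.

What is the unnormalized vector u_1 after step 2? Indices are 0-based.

u_1 = (-72/17, 18/17)

Step 1: u_0 = a_0 = (1, 4).
Step 2: u_1 = a_1 − (4/17)·u_0 = (-72/17, 18/17).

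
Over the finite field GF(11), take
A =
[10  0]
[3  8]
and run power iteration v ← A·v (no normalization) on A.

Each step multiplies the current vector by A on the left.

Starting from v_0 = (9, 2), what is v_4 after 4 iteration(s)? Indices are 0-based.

v_4 = (9, 6)

v_0 = (9, 2).
v_1 = A·v_0 = (2, 10).
v_2 = A·v_1 = (9, 9).
v_3 = A·v_2 = (2, 0).
v_4 = A·v_3 = (9, 6).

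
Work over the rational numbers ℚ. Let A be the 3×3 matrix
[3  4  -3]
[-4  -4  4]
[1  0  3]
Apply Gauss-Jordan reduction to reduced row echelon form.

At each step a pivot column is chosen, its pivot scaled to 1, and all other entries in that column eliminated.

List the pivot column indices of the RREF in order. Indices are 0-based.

pivot columns: 0, 1, 2

step 1: normalize row 0 (÷3) = (1, 4/3, -1)
  row 1: subtract -4×row0 = (0, 4/3, 0)
  row 2: subtract 1×row0 = (0, -4/3, 4)
step 2: normalize row 1 (÷4/3) = (0, 1, 0)
  row 0: subtract 4/3×row1 = (1, 0, -1)
  row 2: subtract -4/3×row1 = (0, 0, 4)
step 3: normalize row 2 (÷4) = (0, 0, 1)
  row 0: subtract -1×row2 = (1, 0, 0)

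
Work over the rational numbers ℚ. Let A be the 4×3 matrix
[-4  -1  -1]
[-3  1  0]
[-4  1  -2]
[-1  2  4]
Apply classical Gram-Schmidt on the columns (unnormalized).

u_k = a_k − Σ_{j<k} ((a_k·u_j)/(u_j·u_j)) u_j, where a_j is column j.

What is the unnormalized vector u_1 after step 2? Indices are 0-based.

Step 1: u_0 = a_0 = (-4, -3, -4, -1).
Step 2: u_1 = a_1 − (-5/42)·u_0 = (-31/21, 9/14, 11/21, 79/42).

u_1 = (-31/21, 9/14, 11/21, 79/42)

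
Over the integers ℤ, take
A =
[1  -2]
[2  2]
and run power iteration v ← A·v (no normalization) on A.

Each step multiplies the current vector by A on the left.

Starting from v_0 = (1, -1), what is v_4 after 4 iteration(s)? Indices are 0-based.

v_4 = (-45, 18)

v_0 = (1, -1).
v_1 = A·v_0 = (3, 0).
v_2 = A·v_1 = (3, 6).
v_3 = A·v_2 = (-9, 18).
v_4 = A·v_3 = (-45, 18).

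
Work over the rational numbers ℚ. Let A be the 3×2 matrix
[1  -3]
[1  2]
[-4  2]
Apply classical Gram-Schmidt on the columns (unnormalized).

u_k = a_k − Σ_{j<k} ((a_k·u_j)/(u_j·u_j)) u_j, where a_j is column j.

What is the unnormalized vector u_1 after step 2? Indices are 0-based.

u_1 = (-5/2, 5/2, 0)

Step 1: u_0 = a_0 = (1, 1, -4).
Step 2: u_1 = a_1 − (-1/2)·u_0 = (-5/2, 5/2, 0).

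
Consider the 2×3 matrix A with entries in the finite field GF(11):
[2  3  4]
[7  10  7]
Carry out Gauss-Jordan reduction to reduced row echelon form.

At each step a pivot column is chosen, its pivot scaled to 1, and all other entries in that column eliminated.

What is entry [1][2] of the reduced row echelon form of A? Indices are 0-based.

M[1][2] = 3

[1] R0 /= 2  ⇒  (1, 7, 2)
     R1 -= 7·R0  ⇒  (0, 5, 4)
[2] R1 /= 5  ⇒  (0, 1, 3)
     R0 -= 7·R1  ⇒  (1, 0, 3)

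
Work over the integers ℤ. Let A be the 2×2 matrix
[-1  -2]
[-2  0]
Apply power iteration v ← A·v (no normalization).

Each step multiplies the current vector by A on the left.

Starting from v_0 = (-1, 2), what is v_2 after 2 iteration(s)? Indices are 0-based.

v_2 = (-1, 6)

v_0 = (-1, 2).
v_1 = A·v_0 = (-3, 2).
v_2 = A·v_1 = (-1, 6).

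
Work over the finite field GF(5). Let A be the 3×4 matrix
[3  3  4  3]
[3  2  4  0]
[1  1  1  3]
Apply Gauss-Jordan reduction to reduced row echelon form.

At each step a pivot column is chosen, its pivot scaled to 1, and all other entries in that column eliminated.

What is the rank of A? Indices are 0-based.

rank = 3

[1] R0 /= 3  ⇒  (1, 1, 3, 1)
     R1 -= 3·R0  ⇒  (0, 4, 0, 2)
     R2 -= 1·R0  ⇒  (0, 0, 3, 2)
[2] R1 /= 4  ⇒  (0, 1, 0, 3)
     R0 -= 1·R1  ⇒  (1, 0, 3, 3)
[3] R2 /= 3  ⇒  (0, 0, 1, 4)
     R0 -= 3·R2  ⇒  (1, 0, 0, 1)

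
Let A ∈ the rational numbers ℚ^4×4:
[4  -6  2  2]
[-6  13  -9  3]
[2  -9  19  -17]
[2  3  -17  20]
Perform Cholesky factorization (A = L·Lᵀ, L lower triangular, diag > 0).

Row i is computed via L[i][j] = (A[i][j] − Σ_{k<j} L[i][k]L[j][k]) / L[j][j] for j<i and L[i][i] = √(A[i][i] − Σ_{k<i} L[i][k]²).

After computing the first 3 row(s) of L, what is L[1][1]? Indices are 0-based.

L[1][1] = 2

Step 1: L[0][0] = √(4) = 2.
  L[1][0] = (-6) / L[0][0] = -3.
Step 2: L[1][1] = √(4) = 2.
  L[2][0] = (2) / L[0][0] = 1.
  L[2][1] = (-6) / L[1][1] = -3.
Step 3: L[2][2] = √(9) = 3.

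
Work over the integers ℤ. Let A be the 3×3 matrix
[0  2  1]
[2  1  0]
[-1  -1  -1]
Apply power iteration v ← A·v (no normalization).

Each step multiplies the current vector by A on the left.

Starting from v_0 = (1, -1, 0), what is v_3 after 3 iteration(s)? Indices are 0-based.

v_3 = (-5, 1, 0)

v_0 = (1, -1, 0).
v_1 = A·v_0 = (-2, 1, 0).
v_2 = A·v_1 = (2, -3, 1).
v_3 = A·v_2 = (-5, 1, 0).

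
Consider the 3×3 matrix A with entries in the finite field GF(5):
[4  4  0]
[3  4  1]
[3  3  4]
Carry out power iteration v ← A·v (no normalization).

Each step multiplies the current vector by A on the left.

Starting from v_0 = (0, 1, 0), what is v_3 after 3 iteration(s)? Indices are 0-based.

v_3 = (2, 1, 3)

v_0 = (0, 1, 0).
v_1 = A·v_0 = (4, 4, 3).
v_2 = A·v_1 = (2, 1, 1).
v_3 = A·v_2 = (2, 1, 3).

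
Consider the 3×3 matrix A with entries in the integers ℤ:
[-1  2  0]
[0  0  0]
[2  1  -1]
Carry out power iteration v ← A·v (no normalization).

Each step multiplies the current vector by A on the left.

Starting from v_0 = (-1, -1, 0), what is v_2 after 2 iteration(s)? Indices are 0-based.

v_0 = (-1, -1, 0).
v_1 = A·v_0 = (-1, 0, -3).
v_2 = A·v_1 = (1, 0, 1).

v_2 = (1, 0, 1)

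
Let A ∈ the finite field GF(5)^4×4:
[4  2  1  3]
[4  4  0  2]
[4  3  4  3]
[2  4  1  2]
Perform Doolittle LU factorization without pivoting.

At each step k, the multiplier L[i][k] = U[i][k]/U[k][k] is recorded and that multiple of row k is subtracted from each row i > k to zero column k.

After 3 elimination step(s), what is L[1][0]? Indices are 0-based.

Step 1: pivot at (0,0) is 4.
  row1 ← row1 − (1)·row0  ⇒  L[1][0]=1, U row1=(0, 2, 4, 4)
  row2 ← row2 − (1)·row0  ⇒  L[2][0]=1, U row2=(0, 1, 3, 0)
  row3 ← row3 − (3)·row0  ⇒  L[3][0]=3, U row3=(0, 3, 3, 3)
Step 2: pivot at (1,1) is 2.
  row2 ← row2 − (3)·row1  ⇒  L[2][1]=3, U row2=(0, 0, 1, 3)
  row3 ← row3 − (4)·row1  ⇒  L[3][1]=4, U row3=(0, 0, 2, 2)
Step 3: pivot at (2,2) is 1.
  row3 ← row3 − (2)·row2  ⇒  L[3][2]=2, U row3=(0, 0, 0, 1)

L[1][0] = 1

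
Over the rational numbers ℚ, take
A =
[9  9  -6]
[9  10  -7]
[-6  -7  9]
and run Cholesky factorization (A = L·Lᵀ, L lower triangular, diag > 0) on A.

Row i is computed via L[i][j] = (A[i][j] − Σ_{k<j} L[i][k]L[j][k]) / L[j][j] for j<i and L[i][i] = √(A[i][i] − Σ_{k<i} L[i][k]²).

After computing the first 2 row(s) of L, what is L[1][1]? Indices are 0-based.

Step 1: L[0][0] = √(9) = 3.
  L[1][0] = (9) / L[0][0] = 3.
Step 2: L[1][1] = √(1) = 1.

L[1][1] = 1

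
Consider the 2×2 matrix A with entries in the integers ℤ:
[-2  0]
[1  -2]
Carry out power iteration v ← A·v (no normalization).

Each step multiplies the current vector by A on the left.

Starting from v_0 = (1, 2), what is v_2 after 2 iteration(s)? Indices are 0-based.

v_2 = (4, 4)

v_0 = (1, 2).
v_1 = A·v_0 = (-2, -3).
v_2 = A·v_1 = (4, 4).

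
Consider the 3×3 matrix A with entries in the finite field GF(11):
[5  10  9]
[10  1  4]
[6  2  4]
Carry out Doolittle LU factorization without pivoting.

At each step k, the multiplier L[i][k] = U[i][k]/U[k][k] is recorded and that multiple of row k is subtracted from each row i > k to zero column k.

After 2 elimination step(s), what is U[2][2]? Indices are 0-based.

k=0: U[0][0]=5
  eliminate (1,0): mult=2, new row 1: (0, 3, 8); set L[1][0]=2
  eliminate (2,0): mult=10, new row 2: (0, 1, 2); set L[2][0]=10
k=1: U[1][1]=3
  eliminate (2,1): mult=4, new row 2: (0, 0, 3); set L[2][1]=4

U[2][2] = 3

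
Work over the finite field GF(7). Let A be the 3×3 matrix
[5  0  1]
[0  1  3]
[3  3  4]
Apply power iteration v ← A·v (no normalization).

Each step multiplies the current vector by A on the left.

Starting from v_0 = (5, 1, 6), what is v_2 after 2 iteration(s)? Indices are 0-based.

v_0 = (5, 1, 6).
v_1 = A·v_0 = (3, 5, 0).
v_2 = A·v_1 = (1, 5, 3).

v_2 = (1, 5, 3)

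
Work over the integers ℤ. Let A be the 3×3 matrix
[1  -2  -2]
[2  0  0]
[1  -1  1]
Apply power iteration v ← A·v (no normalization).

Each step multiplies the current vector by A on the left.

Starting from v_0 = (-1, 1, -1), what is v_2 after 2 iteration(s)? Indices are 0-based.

v_2 = (9, -2, -2)

v_0 = (-1, 1, -1).
v_1 = A·v_0 = (-1, -2, -3).
v_2 = A·v_1 = (9, -2, -2).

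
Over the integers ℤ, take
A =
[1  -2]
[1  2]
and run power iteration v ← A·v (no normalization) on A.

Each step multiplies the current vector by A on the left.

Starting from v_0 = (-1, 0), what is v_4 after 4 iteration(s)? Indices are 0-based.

v_0 = (-1, 0).
v_1 = A·v_0 = (-1, -1).
v_2 = A·v_1 = (1, -3).
v_3 = A·v_2 = (7, -5).
v_4 = A·v_3 = (17, -3).

v_4 = (17, -3)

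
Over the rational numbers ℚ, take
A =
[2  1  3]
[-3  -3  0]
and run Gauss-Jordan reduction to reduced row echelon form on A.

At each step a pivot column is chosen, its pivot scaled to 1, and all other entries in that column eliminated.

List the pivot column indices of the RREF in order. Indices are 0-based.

pivot columns: 0, 1

[1] R0 /= 2  ⇒  (1, 1/2, 3/2)
     R1 -= -3·R0  ⇒  (0, -3/2, 9/2)
[2] R1 /= -3/2  ⇒  (0, 1, -3)
     R0 -= 1/2·R1  ⇒  (1, 0, 3)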